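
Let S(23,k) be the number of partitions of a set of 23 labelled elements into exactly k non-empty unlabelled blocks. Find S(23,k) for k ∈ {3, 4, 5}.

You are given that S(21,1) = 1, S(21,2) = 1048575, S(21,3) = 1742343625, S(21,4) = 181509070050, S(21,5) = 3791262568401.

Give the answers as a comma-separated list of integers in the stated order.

row 22: T[22][2]=2·1048575+1=2097151  T[22][3]=3·1742343625+1048575=5228079450  T[22][4]=4·181509070050+1742343625=727778623825  T[22][5]=5·3791262568401+181509070050=19137821912055
row 23: T[23][3]=3·5228079450+2097151=15686335501  T[23][4]=4·727778623825+5228079450=2916342574750  T[23][5]=5·19137821912055+727778623825=96416888184100
Read S(23,3) = 15686335501, S(23,4) = 2916342574750, S(23,5) = 96416888184100.

15686335501, 2916342574750, 96416888184100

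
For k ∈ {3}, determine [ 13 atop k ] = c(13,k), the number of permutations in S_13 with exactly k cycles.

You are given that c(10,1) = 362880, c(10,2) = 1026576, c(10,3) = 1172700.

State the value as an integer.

1931559552

r11: T_11,1=10×362880+0=3628800; T_11,2=10×1026576+362880=10628640; T_11,3=10×1172700+1026576=12753576
r12: T_12,2=11×10628640+3628800=120543840; T_12,3=11×12753576+10628640=150917976
r13: T_13,3=12×150917976+120543840=1931559552
Read c(13,3) = 1931559552.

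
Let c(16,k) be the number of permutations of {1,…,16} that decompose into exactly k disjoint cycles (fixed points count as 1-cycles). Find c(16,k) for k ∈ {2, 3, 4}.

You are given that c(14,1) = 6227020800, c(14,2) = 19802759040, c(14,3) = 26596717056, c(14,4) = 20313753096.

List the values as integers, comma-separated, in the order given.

r15: T_15,1=14×6227020800+0=87178291200; T_15,2=14×19802759040+6227020800=283465647360; T_15,3=14×26596717056+19802759040=392156797824; T_15,4=14×20313753096+26596717056=310989260400
r16: T_16,2=15×283465647360+87178291200=4339163001600; T_16,3=15×392156797824+283465647360=6165817614720; T_16,4=15×310989260400+392156797824=5056995703824
Read c(16,2) = 4339163001600, c(16,3) = 6165817614720, c(16,4) = 5056995703824.

4339163001600, 6165817614720, 5056995703824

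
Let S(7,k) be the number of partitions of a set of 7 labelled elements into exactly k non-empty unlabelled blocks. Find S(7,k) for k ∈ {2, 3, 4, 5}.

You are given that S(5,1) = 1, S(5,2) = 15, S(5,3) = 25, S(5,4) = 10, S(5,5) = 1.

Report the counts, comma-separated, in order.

[6] T[6,1]:1*1+0=1 · T[6,2]:2*15+1=31 · T[6,3]:3*25+15=90 · T[6,4]:4*10+25=65 · T[6,5]:5*1+10=15
[7] T[7,2]:2*31+1=63 · T[7,3]:3*90+31=301 · T[7,4]:4*65+90=350 · T[7,5]:5*15+65=140
Read S(7,2) = 63, S(7,3) = 301, S(7,4) = 350, S(7,5) = 140.

63, 301, 350, 140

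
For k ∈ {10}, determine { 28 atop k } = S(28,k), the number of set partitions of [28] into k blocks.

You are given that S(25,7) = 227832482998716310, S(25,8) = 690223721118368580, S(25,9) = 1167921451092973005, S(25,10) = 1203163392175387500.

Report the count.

[26] T[26,8]:8*690223721118368580+227832482998716310=5749622251945664950 · T[26,9]:9*1167921451092973005+690223721118368580=11201516780955125625 · T[26,10]:10*1203163392175387500+1167921451092973005=13199555372846848005
[27] T[27,9]:9*11201516780955125625+5749622251945664950=106563273280541795575 · T[27,10]:10*13199555372846848005+11201516780955125625=143197070509423605675
[28] T[28,10]:10*143197070509423605675+106563273280541795575=1538533978374777852325
Read S(28,10) = 1538533978374777852325.

1538533978374777852325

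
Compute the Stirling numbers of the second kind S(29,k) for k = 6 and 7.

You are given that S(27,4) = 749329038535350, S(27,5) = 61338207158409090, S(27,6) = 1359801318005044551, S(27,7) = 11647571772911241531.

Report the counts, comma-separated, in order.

[28] T[28,5]:5*61338207158409090+749329038535350=307440364830580800 · T[28,6]:6*1359801318005044551+61338207158409090=8220146115188676396 · T[28,7]:7*11647571772911241531+1359801318005044551=82892803728383735268
[29] T[29,6]:6*8220146115188676396+307440364830580800=49628317055962639176 · T[29,7]:7*82892803728383735268+8220146115188676396=588469772213874823272
Read S(29,6) = 49628317055962639176, S(29,7) = 588469772213874823272.

49628317055962639176, 588469772213874823272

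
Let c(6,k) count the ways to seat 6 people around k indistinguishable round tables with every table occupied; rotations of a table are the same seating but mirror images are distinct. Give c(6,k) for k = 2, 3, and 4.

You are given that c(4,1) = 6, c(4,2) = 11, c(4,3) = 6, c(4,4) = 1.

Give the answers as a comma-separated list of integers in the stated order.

274, 225, 85

@5  (5,1):6·4+0→24, (5,2):11·4+6→50, (5,3):6·4+11→35, (5,4):1·4+6→10
@6  (6,2):50·5+24→274, (6,3):35·5+50→225, (6,4):10·5+35→85
Read c(6,2) = 274, c(6,3) = 225, c(6,4) = 85.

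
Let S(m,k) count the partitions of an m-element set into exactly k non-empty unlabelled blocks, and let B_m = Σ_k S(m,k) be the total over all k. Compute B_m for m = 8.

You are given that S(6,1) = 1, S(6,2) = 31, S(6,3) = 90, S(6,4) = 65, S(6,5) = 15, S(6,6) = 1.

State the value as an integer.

4140

@7  (7,1):1·1+0→1, (7,2):31·2+1→63, (7,3):90·3+31→301, (7,4):65·4+90→350, (7,5):15·5+65→140, (7,6):1·6+15→21, (7,7):0·7+1→1
@8  (8,1):1·1+0→1, (8,2):63·2+1→127, (8,3):301·3+63→966, (8,4):350·4+301→1701, (8,5):140·5+350→1050, (8,6):21·6+140→266, (8,7):1·7+21→28, (8,8):0·8+1→1
B_8 = ΣS(8,k) = 1+127+966+1701+1050+266+28+1 = 4140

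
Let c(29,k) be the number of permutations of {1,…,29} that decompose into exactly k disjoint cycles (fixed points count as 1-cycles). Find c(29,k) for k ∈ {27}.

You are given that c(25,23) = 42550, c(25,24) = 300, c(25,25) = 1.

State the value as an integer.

@26  (26,24):300·25+42550→50050, (26,25):1·25+300→325, (26,26):0·25+1→1
@27  (27,25):325·26+50050→58500, (27,26):1·26+325→351, (27,27):0·26+1→1
@28  (28,26):351·27+58500→67977, (28,27):1·27+351→378
@29  (29,27):378·28+67977→78561
Read c(29,27) = 78561.

78561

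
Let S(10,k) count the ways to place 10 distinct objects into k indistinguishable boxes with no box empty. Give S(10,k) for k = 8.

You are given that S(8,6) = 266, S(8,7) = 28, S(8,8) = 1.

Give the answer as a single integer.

750

i=9: T(9,7)=266+7·28=462 | T(9,8)=28+8·1=36
i=10: T(10,8)=462+8·36=750
Read S(10,8) = 750.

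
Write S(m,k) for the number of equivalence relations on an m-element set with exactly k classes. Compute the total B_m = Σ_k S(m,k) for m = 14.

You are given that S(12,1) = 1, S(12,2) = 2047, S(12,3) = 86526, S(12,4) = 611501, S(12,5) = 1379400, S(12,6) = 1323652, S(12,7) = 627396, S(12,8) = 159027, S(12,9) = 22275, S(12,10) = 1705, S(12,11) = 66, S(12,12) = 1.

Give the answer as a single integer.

i=13: T(13,1)=0+1·1=1 | T(13,2)=1+2·2047=4095 | T(13,3)=2047+3·86526=261625 | T(13,4)=86526+4·611501=2532530 | T(13,5)=611501+5·1379400=7508501 | T(13,6)=1379400+6·1323652=9321312 | T(13,7)=1323652+7·627396=5715424 | T(13,8)=627396+8·159027=1899612 | T(13,9)=159027+9·22275=359502 | T(13,10)=22275+10·1705=39325 | T(13,11)=1705+11·66=2431 | T(13,12)=66+12·1=78 | T(13,13)=1+13·0=1
i=14: T(14,1)=0+1·1=1 | T(14,2)=1+2·4095=8191 | T(14,3)=4095+3·261625=788970 | T(14,4)=261625+4·2532530=10391745 | T(14,5)=2532530+5·7508501=40075035 | T(14,6)=7508501+6·9321312=63436373 | T(14,7)=9321312+7·5715424=49329280 | T(14,8)=5715424+8·1899612=20912320 | T(14,9)=1899612+9·359502=5135130 | T(14,10)=359502+10·39325=752752 | T(14,11)=39325+11·2431=66066 | T(14,12)=2431+12·78=3367 | T(14,13)=78+13·1=91 | T(14,14)=1+14·0=1
B_14 = ΣS(14,k) = 1+8191+788970+10391745+40075035+63436373+49329280+20912320+5135130+752752+66066+3367+91+1 = 190899322

190899322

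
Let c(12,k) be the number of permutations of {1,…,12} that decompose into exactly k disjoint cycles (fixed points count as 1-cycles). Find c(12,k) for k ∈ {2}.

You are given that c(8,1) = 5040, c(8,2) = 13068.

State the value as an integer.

[9] T[9,1]:8*5040+0=40320 · T[9,2]:8*13068+5040=109584
[10] T[10,1]:9*40320+0=362880 · T[10,2]:9*109584+40320=1026576
[11] T[11,1]:10*362880+0=3628800 · T[11,2]:10*1026576+362880=10628640
[12] T[12,2]:11*10628640+3628800=120543840
Read c(12,2) = 120543840.

120543840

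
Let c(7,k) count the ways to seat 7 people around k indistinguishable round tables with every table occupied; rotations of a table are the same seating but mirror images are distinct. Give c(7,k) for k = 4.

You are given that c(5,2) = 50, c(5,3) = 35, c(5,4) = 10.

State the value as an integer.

i=6: T(6,3)=50+5·35=225 | T(6,4)=35+5·10=85
i=7: T(7,4)=225+6·85=735
Read c(7,4) = 735.

735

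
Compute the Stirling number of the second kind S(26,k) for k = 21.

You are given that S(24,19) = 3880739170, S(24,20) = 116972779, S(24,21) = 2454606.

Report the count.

9759104355

i=25: T(25,20)=3880739170+20·116972779=6220194750 | T(25,21)=116972779+21·2454606=168519505
i=26: T(26,21)=6220194750+21·168519505=9759104355
Read S(26,21) = 9759104355.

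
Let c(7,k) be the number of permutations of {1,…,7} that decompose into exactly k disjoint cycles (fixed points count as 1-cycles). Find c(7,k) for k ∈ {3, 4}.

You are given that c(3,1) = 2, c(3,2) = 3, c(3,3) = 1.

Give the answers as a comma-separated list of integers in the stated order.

1624, 735

@4  (4,1):2·3+0→6, (4,2):3·3+2→11, (4,3):1·3+3→6, (4,4):0·3+1→1
@5  (5,1):6·4+0→24, (5,2):11·4+6→50, (5,3):6·4+11→35, (5,4):1·4+6→10
@6  (6,2):50·5+24→274, (6,3):35·5+50→225, (6,4):10·5+35→85
@7  (7,3):225·6+274→1624, (7,4):85·6+225→735
Read c(7,3) = 1624, c(7,4) = 735.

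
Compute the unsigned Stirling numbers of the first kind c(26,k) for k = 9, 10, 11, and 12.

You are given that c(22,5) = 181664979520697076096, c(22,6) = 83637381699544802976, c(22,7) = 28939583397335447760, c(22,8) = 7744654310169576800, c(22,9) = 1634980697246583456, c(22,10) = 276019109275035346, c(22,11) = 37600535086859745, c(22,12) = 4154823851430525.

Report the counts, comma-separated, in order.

[23] T[23,6]:22*83637381699544802976+181664979520697076096=2021687376910682741568 · T[23,7]:22*28939583397335447760+83637381699544802976=720308216440924653696 · T[23,8]:22*7744654310169576800+28939583397335447760=199321978221066137360 · T[23,9]:22*1634980697246583456+7744654310169576800=43714229649594412832 · T[23,10]:22*276019109275035346+1634980697246583456=7707401101297361068 · T[23,11]:22*37600535086859745+276019109275035346=1103230881185949736 · T[23,12]:22*4154823851430525+37600535086859745=129006659818331295
[24] T[24,7]:23*720308216440924653696+2021687376910682741568=18588776355051949776576 · T[24,8]:23*199321978221066137360+720308216440924653696=5304713715525445812976 · T[24,9]:23*43714229649594412832+199321978221066137360=1204749260161737632496 · T[24,10]:23*7707401101297361068+43714229649594412832=220984454979433717396 · T[24,11]:23*1103230881185949736+7707401101297361068=33081711368574204996 · T[24,12]:23*129006659818331295+1103230881185949736=4070384057007569521
[25] T[25,8]:24*5304713715525445812976+18588776355051949776576=145901905527662649288000 · T[25,9]:24*1204749260161737632496+5304713715525445812976=34218695959407148992880 · T[25,10]:24*220984454979433717396+1204749260161737632496=6508376179668146850000 · T[25,11]:24*33081711368574204996+220984454979433717396=1014945527825214637300 · T[25,12]:24*4070384057007569521+33081711368574204996=130770928736755873500
[26] T[26,9]:25*34218695959407148992880+145901905527662649288000=1001369304512841374110000 · T[26,10]:25*6508376179668146850000+34218695959407148992880=196928100451110820242880 · T[26,11]:25*1014945527825214637300+6508376179668146850000=31882014375298512782500 · T[26,12]:25*130770928736755873500+1014945527825214637300=4284218746244111474800
Read c(26,9) = 1001369304512841374110000, c(26,10) = 196928100451110820242880, c(26,11) = 31882014375298512782500, c(26,12) = 4284218746244111474800.

1001369304512841374110000, 196928100451110820242880, 31882014375298512782500, 4284218746244111474800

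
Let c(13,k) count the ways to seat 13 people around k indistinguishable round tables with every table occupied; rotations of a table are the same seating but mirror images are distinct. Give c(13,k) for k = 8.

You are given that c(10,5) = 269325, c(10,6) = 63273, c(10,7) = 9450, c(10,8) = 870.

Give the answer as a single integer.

6926634

[11] T[11,6]:10*63273+269325=902055 · T[11,7]:10*9450+63273=157773 · T[11,8]:10*870+9450=18150
[12] T[12,7]:11*157773+902055=2637558 · T[12,8]:11*18150+157773=357423
[13] T[13,8]:12*357423+2637558=6926634
Read c(13,8) = 6926634.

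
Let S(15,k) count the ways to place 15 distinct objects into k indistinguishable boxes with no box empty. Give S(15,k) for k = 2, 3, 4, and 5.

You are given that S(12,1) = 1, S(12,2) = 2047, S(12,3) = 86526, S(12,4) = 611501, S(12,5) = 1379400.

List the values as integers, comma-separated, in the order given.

16383, 2375101, 42355950, 210766920

[13] T[13,1]:1*1+0=1 · T[13,2]:2*2047+1=4095 · T[13,3]:3*86526+2047=261625 · T[13,4]:4*611501+86526=2532530 · T[13,5]:5*1379400+611501=7508501
[14] T[14,1]:1*1+0=1 · T[14,2]:2*4095+1=8191 · T[14,3]:3*261625+4095=788970 · T[14,4]:4*2532530+261625=10391745 · T[14,5]:5*7508501+2532530=40075035
[15] T[15,2]:2*8191+1=16383 · T[15,3]:3*788970+8191=2375101 · T[15,4]:4*10391745+788970=42355950 · T[15,5]:5*40075035+10391745=210766920
Read S(15,2) = 16383, S(15,3) = 2375101, S(15,4) = 42355950, S(15,5) = 210766920.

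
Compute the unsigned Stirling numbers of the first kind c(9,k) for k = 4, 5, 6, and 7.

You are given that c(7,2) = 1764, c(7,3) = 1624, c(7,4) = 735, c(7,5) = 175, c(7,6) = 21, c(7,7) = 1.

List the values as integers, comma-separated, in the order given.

67284, 22449, 4536, 546

@8  (8,3):1624·7+1764→13132, (8,4):735·7+1624→6769, (8,5):175·7+735→1960, (8,6):21·7+175→322, (8,7):1·7+21→28
@9  (9,4):6769·8+13132→67284, (9,5):1960·8+6769→22449, (9,6):322·8+1960→4536, (9,7):28·8+322→546
Read c(9,4) = 67284, c(9,5) = 22449, c(9,6) = 4536, c(9,7) = 546.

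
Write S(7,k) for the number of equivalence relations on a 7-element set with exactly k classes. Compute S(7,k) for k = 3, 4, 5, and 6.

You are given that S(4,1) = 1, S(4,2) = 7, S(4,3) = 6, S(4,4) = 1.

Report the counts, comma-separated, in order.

301, 350, 140, 21

@5  (5,1):1·1+0→1, (5,2):7·2+1→15, (5,3):6·3+7→25, (5,4):1·4+6→10, (5,5):0·5+1→1
@6  (6,2):15·2+1→31, (6,3):25·3+15→90, (6,4):10·4+25→65, (6,5):1·5+10→15, (6,6):0·6+1→1
@7  (7,3):90·3+31→301, (7,4):65·4+90→350, (7,5):15·5+65→140, (7,6):1·6+15→21
Read S(7,3) = 301, S(7,4) = 350, S(7,5) = 140, S(7,6) = 21.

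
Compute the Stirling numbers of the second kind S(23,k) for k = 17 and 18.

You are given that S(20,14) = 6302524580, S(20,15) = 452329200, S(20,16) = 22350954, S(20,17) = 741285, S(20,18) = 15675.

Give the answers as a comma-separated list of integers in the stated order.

[21] T[21,15]:15*452329200+6302524580=13087462580 · T[21,16]:16*22350954+452329200=809944464 · T[21,17]:17*741285+22350954=34952799 · T[21,18]:18*15675+741285=1023435
[22] T[22,16]:16*809944464+13087462580=26046574004 · T[22,17]:17*34952799+809944464=1404142047 · T[22,18]:18*1023435+34952799=53374629
[23] T[23,17]:17*1404142047+26046574004=49916988803 · T[23,18]:18*53374629+1404142047=2364885369
Read S(23,17) = 49916988803, S(23,18) = 2364885369.

49916988803, 2364885369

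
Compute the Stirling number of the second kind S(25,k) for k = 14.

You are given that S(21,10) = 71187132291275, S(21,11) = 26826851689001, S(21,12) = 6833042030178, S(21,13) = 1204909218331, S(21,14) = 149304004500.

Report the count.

i=22: T(22,11)=71187132291275+11·26826851689001=366282500870286 | T(22,12)=26826851689001+12·6833042030178=108823356051137 | T(22,13)=6833042030178+13·1204909218331=22496861868481 | T(22,14)=1204909218331+14·149304004500=3295165281331
i=23: T(23,12)=366282500870286+12·108823356051137=1672162773483930 | T(23,13)=108823356051137+13·22496861868481=401282560341390 | T(23,14)=22496861868481+14·3295165281331=68629175807115
i=24: T(24,13)=1672162773483930+13·401282560341390=6888836057922000 | T(24,14)=401282560341390+14·68629175807115=1362091021641000
i=25: T(25,14)=6888836057922000+14·1362091021641000=25958110360896000
Read S(25,14) = 25958110360896000.

25958110360896000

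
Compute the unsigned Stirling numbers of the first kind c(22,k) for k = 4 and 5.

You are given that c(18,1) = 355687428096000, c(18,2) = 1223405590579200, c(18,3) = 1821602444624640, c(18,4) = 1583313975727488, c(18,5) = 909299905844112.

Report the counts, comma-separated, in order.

284093315901811468800, 181664979520697076096

[19] T[19,1]:18*355687428096000+0=6402373705728000 · T[19,2]:18*1223405590579200+355687428096000=22376988058521600 · T[19,3]:18*1821602444624640+1223405590579200=34012249593822720 · T[19,4]:18*1583313975727488+1821602444624640=30321254007719424 · T[19,5]:18*909299905844112+1583313975727488=17950712280921504
[20] T[20,2]:19*22376988058521600+6402373705728000=431565146817638400 · T[20,3]:19*34012249593822720+22376988058521600=668609730341153280 · T[20,4]:19*30321254007719424+34012249593822720=610116075740491776 · T[20,5]:19*17950712280921504+30321254007719424=371384787345228000
[21] T[21,3]:20*668609730341153280+431565146817638400=13803759753640704000 · T[21,4]:20*610116075740491776+668609730341153280=12870931245150988800 · T[21,5]:20*371384787345228000+610116075740491776=8037811822645051776
[22] T[22,4]:21*12870931245150988800+13803759753640704000=284093315901811468800 · T[22,5]:21*8037811822645051776+12870931245150988800=181664979520697076096
Read c(22,4) = 284093315901811468800, c(22,5) = 181664979520697076096.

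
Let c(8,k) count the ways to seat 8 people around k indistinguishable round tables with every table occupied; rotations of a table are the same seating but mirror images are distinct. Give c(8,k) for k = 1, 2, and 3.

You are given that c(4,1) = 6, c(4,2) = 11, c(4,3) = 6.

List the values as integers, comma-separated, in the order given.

5040, 13068, 13132

r5: T_5,1=4×6+0=24; T_5,2=4×11+6=50; T_5,3=4×6+11=35
r6: T_6,1=5×24+0=120; T_6,2=5×50+24=274; T_6,3=5×35+50=225
r7: T_7,1=6×120+0=720; T_7,2=6×274+120=1764; T_7,3=6×225+274=1624
r8: T_8,1=7×720+0=5040; T_8,2=7×1764+720=13068; T_8,3=7×1624+1764=13132
Read c(8,1) = 5040, c(8,2) = 13068, c(8,3) = 13132.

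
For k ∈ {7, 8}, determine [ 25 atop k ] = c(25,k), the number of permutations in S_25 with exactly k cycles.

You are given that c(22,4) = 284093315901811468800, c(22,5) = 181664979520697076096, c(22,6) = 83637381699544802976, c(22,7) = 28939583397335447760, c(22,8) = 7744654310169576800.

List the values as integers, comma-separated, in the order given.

496910165055549644836800, 145901905527662649288000

@23  (23,5):181664979520697076096·22+284093315901811468800→4280722865357147142912, (23,6):83637381699544802976·22+181664979520697076096→2021687376910682741568, (23,7):28939583397335447760·22+83637381699544802976→720308216440924653696, (23,8):7744654310169576800·22+28939583397335447760→199321978221066137360
@24  (24,6):2021687376910682741568·23+4280722865357147142912→50779532534302850198976, (24,7):720308216440924653696·23+2021687376910682741568→18588776355051949776576, (24,8):199321978221066137360·23+720308216440924653696→5304713715525445812976
@25  (25,7):18588776355051949776576·24+50779532534302850198976→496910165055549644836800, (25,8):5304713715525445812976·24+18588776355051949776576→145901905527662649288000
Read c(25,7) = 496910165055549644836800, c(25,8) = 145901905527662649288000.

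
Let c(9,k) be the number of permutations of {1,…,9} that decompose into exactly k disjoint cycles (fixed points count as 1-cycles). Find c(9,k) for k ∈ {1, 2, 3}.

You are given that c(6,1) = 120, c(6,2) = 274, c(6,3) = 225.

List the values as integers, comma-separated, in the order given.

row 7: T[7][1]=6·120+0=720  T[7][2]=6·274+120=1764  T[7][3]=6·225+274=1624
row 8: T[8][1]=7·720+0=5040  T[8][2]=7·1764+720=13068  T[8][3]=7·1624+1764=13132
row 9: T[9][1]=8·5040+0=40320  T[9][2]=8·13068+5040=109584  T[9][3]=8·13132+13068=118124
Read c(9,1) = 40320, c(9,2) = 109584, c(9,3) = 118124.

40320, 109584, 118124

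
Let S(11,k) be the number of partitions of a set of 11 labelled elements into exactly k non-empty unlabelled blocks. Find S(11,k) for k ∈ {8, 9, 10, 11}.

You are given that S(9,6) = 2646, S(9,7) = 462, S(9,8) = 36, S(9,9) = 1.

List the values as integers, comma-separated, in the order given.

11880, 1155, 55, 1

i=10: T(10,7)=2646+7·462=5880 | T(10,8)=462+8·36=750 | T(10,9)=36+9·1=45 | T(10,10)=1+10·0=1
i=11: T(11,8)=5880+8·750=11880 | T(11,9)=750+9·45=1155 | T(11,10)=45+10·1=55 | T(11,11)=1+11·0=1
Read S(11,8) = 11880, S(11,9) = 1155, S(11,10) = 55, S(11,11) = 1.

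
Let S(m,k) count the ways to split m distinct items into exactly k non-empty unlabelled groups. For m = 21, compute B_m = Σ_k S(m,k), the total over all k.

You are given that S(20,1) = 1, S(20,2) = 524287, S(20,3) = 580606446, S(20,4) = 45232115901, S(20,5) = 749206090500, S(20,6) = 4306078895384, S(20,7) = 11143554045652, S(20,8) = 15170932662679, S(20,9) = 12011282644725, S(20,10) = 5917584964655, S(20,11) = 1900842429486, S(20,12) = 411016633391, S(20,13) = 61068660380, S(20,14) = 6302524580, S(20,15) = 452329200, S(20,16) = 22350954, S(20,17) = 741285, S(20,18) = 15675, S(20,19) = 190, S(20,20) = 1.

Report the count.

i=21: T(21,1)=0+1·1=1 | T(21,2)=1+2·524287=1048575 | T(21,3)=524287+3·580606446=1742343625 | T(21,4)=580606446+4·45232115901=181509070050 | T(21,5)=45232115901+5·749206090500=3791262568401 | T(21,6)=749206090500+6·4306078895384=26585679462804 | T(21,7)=4306078895384+7·11143554045652=82310957214948 | T(21,8)=11143554045652+8·15170932662679=132511015347084 | T(21,9)=15170932662679+9·12011282644725=123272476465204 | T(21,10)=12011282644725+10·5917584964655=71187132291275 | T(21,11)=5917584964655+11·1900842429486=26826851689001 | T(21,12)=1900842429486+12·411016633391=6833042030178 | T(21,13)=411016633391+13·61068660380=1204909218331 | T(21,14)=61068660380+14·6302524580=149304004500 | T(21,15)=6302524580+15·452329200=13087462580 | T(21,16)=452329200+16·22350954=809944464 | T(21,17)=22350954+17·741285=34952799 | T(21,18)=741285+18·15675=1023435 | T(21,19)=15675+19·190=19285 | T(21,20)=190+20·1=210 | T(21,21)=1+21·0=1
B_21 = ΣS(21,k) = 1+1048575+1742343625+181509070050+3791262568401+26585679462804+82310957214948+132511015347084+123272476465204+71187132291275+26826851689001+6833042030178+1204909218331+149304004500+13087462580+809944464+34952799+1023435+19285+210+1 = 474869816156751

474869816156751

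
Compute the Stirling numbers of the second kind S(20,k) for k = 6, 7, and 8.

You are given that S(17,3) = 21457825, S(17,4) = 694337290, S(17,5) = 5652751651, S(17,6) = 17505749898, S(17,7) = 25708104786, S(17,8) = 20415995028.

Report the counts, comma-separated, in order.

i=18: T(18,4)=21457825+4·694337290=2798806985 | T(18,5)=694337290+5·5652751651=28958095545 | T(18,6)=5652751651+6·17505749898=110687251039 | T(18,7)=17505749898+7·25708104786=197462483400 | T(18,8)=25708104786+8·20415995028=189036065010
i=19: T(19,5)=2798806985+5·28958095545=147589284710 | T(19,6)=28958095545+6·110687251039=693081601779 | T(19,7)=110687251039+7·197462483400=1492924634839 | T(19,8)=197462483400+8·189036065010=1709751003480
i=20: T(20,6)=147589284710+6·693081601779=4306078895384 | T(20,7)=693081601779+7·1492924634839=11143554045652 | T(20,8)=1492924634839+8·1709751003480=15170932662679
Read S(20,6) = 4306078895384, S(20,7) = 11143554045652, S(20,8) = 15170932662679.

4306078895384, 11143554045652, 15170932662679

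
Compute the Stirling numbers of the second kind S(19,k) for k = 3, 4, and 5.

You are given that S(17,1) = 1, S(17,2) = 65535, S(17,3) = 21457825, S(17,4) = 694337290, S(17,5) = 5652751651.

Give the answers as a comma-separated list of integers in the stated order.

@18  (18,2):65535·2+1→131071, (18,3):21457825·3+65535→64439010, (18,4):694337290·4+21457825→2798806985, (18,5):5652751651·5+694337290→28958095545
@19  (19,3):64439010·3+131071→193448101, (19,4):2798806985·4+64439010→11259666950, (19,5):28958095545·5+2798806985→147589284710
Read S(19,3) = 193448101, S(19,4) = 11259666950, S(19,5) = 147589284710.

193448101, 11259666950, 147589284710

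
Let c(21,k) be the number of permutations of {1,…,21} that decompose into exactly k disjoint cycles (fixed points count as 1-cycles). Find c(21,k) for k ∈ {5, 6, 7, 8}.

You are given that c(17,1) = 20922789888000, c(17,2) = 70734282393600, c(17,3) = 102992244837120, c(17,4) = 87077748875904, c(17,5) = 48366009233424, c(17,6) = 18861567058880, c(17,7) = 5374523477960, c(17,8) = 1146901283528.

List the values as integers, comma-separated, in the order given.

r18: T_18,2=17×70734282393600+20922789888000=1223405590579200; T_18,3=17×102992244837120+70734282393600=1821602444624640; T_18,4=17×87077748875904+102992244837120=1583313975727488; T_18,5=17×48366009233424+87077748875904=909299905844112; T_18,6=17×18861567058880+48366009233424=369012649234384; T_18,7=17×5374523477960+18861567058880=110228466184200; T_18,8=17×1146901283528+5374523477960=24871845297936
r19: T_19,3=18×1821602444624640+1223405590579200=34012249593822720; T_19,4=18×1583313975727488+1821602444624640=30321254007719424; T_19,5=18×909299905844112+1583313975727488=17950712280921504; T_19,6=18×369012649234384+909299905844112=7551527592063024; T_19,7=18×110228466184200+369012649234384=2353125040549984; T_19,8=18×24871845297936+110228466184200=557921681547048
r20: T_20,4=19×30321254007719424+34012249593822720=610116075740491776; T_20,5=19×17950712280921504+30321254007719424=371384787345228000; T_20,6=19×7551527592063024+17950712280921504=161429736530118960; T_20,7=19×2353125040549984+7551527592063024=52260903362512720; T_20,8=19×557921681547048+2353125040549984=12953636989943896
r21: T_21,5=20×371384787345228000+610116075740491776=8037811822645051776; T_21,6=20×161429736530118960+371384787345228000=3599979517947607200; T_21,7=20×52260903362512720+161429736530118960=1206647803780373360; T_21,8=20×12953636989943896+52260903362512720=311333643161390640
Read c(21,5) = 8037811822645051776, c(21,6) = 3599979517947607200, c(21,7) = 1206647803780373360, c(21,8) = 311333643161390640.

8037811822645051776, 3599979517947607200, 1206647803780373360, 311333643161390640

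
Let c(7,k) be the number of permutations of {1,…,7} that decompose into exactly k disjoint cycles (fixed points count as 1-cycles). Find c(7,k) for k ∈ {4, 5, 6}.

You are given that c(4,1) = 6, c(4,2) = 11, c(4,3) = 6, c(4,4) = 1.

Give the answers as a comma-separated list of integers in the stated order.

735, 175, 21

@5  (5,2):11·4+6→50, (5,3):6·4+11→35, (5,4):1·4+6→10, (5,5):0·4+1→1
@6  (6,3):35·5+50→225, (6,4):10·5+35→85, (6,5):1·5+10→15, (6,6):0·5+1→1
@7  (7,4):85·6+225→735, (7,5):15·6+85→175, (7,6):1·6+15→21
Read c(7,4) = 735, c(7,5) = 175, c(7,6) = 21.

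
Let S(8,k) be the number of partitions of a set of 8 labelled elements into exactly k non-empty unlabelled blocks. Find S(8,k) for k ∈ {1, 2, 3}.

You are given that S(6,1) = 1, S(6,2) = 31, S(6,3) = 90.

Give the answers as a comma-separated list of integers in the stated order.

1, 127, 966

i=7: T(7,1)=0+1·1=1 | T(7,2)=1+2·31=63 | T(7,3)=31+3·90=301
i=8: T(8,1)=0+1·1=1 | T(8,2)=1+2·63=127 | T(8,3)=63+3·301=966
Read S(8,1) = 1, S(8,2) = 127, S(8,3) = 966.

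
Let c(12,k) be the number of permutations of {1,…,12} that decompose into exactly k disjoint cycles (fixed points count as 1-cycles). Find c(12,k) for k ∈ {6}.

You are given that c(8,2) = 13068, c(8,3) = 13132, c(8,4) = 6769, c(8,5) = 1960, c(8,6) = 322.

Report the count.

r9: T_9,3=8×13132+13068=118124; T_9,4=8×6769+13132=67284; T_9,5=8×1960+6769=22449; T_9,6=8×322+1960=4536
r10: T_10,4=9×67284+118124=723680; T_10,5=9×22449+67284=269325; T_10,6=9×4536+22449=63273
r11: T_11,5=10×269325+723680=3416930; T_11,6=10×63273+269325=902055
r12: T_12,6=11×902055+3416930=13339535
Read c(12,6) = 13339535.

13339535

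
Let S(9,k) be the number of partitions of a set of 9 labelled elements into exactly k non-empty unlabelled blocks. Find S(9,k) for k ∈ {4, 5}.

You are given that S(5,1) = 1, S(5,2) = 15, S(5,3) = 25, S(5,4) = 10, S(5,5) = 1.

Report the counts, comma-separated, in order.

row 6: T[6][1]=1·1+0=1  T[6][2]=2·15+1=31  T[6][3]=3·25+15=90  T[6][4]=4·10+25=65  T[6][5]=5·1+10=15
row 7: T[7][2]=2·31+1=63  T[7][3]=3·90+31=301  T[7][4]=4·65+90=350  T[7][5]=5·15+65=140
row 8: T[8][3]=3·301+63=966  T[8][4]=4·350+301=1701  T[8][5]=5·140+350=1050
row 9: T[9][4]=4·1701+966=7770  T[9][5]=5·1050+1701=6951
Read S(9,4) = 7770, S(9,5) = 6951.

7770, 6951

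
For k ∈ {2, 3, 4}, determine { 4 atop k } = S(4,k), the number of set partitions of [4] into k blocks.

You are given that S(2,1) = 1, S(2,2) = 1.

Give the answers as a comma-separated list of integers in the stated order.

row 3: T[3][1]=1·1+0=1  T[3][2]=2·1+1=3  T[3][3]=3·0+1=1
row 4: T[4][2]=2·3+1=7  T[4][3]=3·1+3=6  T[4][4]=4·0+1=1
Read S(4,2) = 7, S(4,3) = 6, S(4,4) = 1.

7, 6, 1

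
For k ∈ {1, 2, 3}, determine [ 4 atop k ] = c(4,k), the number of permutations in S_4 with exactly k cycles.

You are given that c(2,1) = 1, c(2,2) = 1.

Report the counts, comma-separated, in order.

[3] T[3,1]:2*1+0=2 · T[3,2]:2*1+1=3 · T[3,3]:2*0+1=1
[4] T[4,1]:3*2+0=6 · T[4,2]:3*3+2=11 · T[4,3]:3*1+3=6
Read c(4,1) = 6, c(4,2) = 11, c(4,3) = 6.

6, 11, 6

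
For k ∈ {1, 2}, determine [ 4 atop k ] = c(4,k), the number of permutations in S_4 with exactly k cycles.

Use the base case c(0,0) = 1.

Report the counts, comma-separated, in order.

6, 11

@1  (1,1):0·0+1→1
@2  (2,1):1·1+0→1, (2,2):0·1+1→1
@3  (3,1):1·2+0→2, (3,2):1·2+1→3
@4  (4,1):2·3+0→6, (4,2):3·3+2→11
Read c(4,1) = 6, c(4,2) = 11.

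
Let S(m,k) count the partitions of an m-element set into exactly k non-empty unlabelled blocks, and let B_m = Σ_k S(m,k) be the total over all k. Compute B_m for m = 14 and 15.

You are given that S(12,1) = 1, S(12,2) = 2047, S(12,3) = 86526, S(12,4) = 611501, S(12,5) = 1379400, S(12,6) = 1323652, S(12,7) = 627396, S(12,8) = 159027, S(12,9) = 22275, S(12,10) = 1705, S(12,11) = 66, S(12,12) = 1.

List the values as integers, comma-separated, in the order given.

i=13: T(13,1)=0+1·1=1 | T(13,2)=1+2·2047=4095 | T(13,3)=2047+3·86526=261625 | T(13,4)=86526+4·611501=2532530 | T(13,5)=611501+5·1379400=7508501 | T(13,6)=1379400+6·1323652=9321312 | T(13,7)=1323652+7·627396=5715424 | T(13,8)=627396+8·159027=1899612 | T(13,9)=159027+9·22275=359502 | T(13,10)=22275+10·1705=39325 | T(13,11)=1705+11·66=2431 | T(13,12)=66+12·1=78 | T(13,13)=1+13·0=1
i=14: T(14,1)=0+1·1=1 | T(14,2)=1+2·4095=8191 | T(14,3)=4095+3·261625=788970 | T(14,4)=261625+4·2532530=10391745 | T(14,5)=2532530+5·7508501=40075035 | T(14,6)=7508501+6·9321312=63436373 | T(14,7)=9321312+7·5715424=49329280 | T(14,8)=5715424+8·1899612=20912320 | T(14,9)=1899612+9·359502=5135130 | T(14,10)=359502+10·39325=752752 | T(14,11)=39325+11·2431=66066 | T(14,12)=2431+12·78=3367 | T(14,13)=78+13·1=91 | T(14,14)=1+14·0=1
i=15: T(15,1)=0+1·1=1 | T(15,2)=1+2·8191=16383 | T(15,3)=8191+3·788970=2375101 | T(15,4)=788970+4·10391745=42355950 | T(15,5)=10391745+5·40075035=210766920 | T(15,6)=40075035+6·63436373=420693273 | T(15,7)=63436373+7·49329280=408741333 | T(15,8)=49329280+8·20912320=216627840 | T(15,9)=20912320+9·5135130=67128490 | T(15,10)=5135130+10·752752=12662650 | T(15,11)=752752+11·66066=1479478 | T(15,12)=66066+12·3367=106470 | T(15,13)=3367+13·91=4550 | T(15,14)=91+14·1=105 | T(15,15)=1+15·0=1
B_14 = ΣS(14,k) = 1+8191+788970+10391745+40075035+63436373+49329280+20912320+5135130+752752+66066+3367+91+1 = 190899322
B_15 = ΣS(15,k) = 1+16383+2375101+42355950+210766920+420693273+408741333+216627840+67128490+12662650+1479478+106470+4550+105+1 = 1382958545

190899322, 1382958545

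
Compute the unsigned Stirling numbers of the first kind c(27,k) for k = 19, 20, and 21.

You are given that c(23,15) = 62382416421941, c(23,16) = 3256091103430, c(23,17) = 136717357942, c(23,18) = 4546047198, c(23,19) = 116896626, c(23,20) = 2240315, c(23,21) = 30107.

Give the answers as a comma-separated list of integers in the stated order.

row 24: T[24][16]=23·3256091103430+62382416421941=137272511800831  T[24][17]=23·136717357942+3256091103430=6400590336096  T[24][18]=23·4546047198+136717357942=241276443496  T[24][19]=23·116896626+4546047198=7234669596  T[24][20]=23·2240315+116896626=168423871  T[24][21]=23·30107+2240315=2932776
row 25: T[25][17]=24·6400590336096+137272511800831=290886679867135  T[25][18]=24·241276443496+6400590336096=12191224980000  T[25][19]=24·7234669596+241276443496=414908513800  T[25][20]=24·168423871+7234669596=11276842500  T[25][21]=24·2932776+168423871=238810495
row 26: T[26][18]=25·12191224980000+290886679867135=595667304367135  T[26][19]=25·414908513800+12191224980000=22563937825000  T[26][20]=25·11276842500+414908513800=696829576300  T[26][21]=25·238810495+11276842500=17247104875
row 27: T[27][19]=26·22563937825000+595667304367135=1182329687817135  T[27][20]=26·696829576300+22563937825000=40681506808800  T[27][21]=26·17247104875+696829576300=1145254303050
Read c(27,19) = 1182329687817135, c(27,20) = 40681506808800, c(27,21) = 1145254303050.

1182329687817135, 40681506808800, 1145254303050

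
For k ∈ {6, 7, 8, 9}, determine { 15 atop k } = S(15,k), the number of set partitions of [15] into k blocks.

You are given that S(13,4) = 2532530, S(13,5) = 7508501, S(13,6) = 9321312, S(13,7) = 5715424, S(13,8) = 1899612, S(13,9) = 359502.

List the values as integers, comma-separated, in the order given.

420693273, 408741333, 216627840, 67128490

r14: T_14,5=5×7508501+2532530=40075035; T_14,6=6×9321312+7508501=63436373; T_14,7=7×5715424+9321312=49329280; T_14,8=8×1899612+5715424=20912320; T_14,9=9×359502+1899612=5135130
r15: T_15,6=6×63436373+40075035=420693273; T_15,7=7×49329280+63436373=408741333; T_15,8=8×20912320+49329280=216627840; T_15,9=9×5135130+20912320=67128490
Read S(15,6) = 420693273, S(15,7) = 408741333, S(15,8) = 216627840, S(15,9) = 67128490.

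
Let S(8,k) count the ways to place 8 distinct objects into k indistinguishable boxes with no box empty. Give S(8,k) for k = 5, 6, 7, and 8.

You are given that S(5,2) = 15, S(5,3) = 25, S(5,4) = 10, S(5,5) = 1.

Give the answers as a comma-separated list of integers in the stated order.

1050, 266, 28, 1

@6  (6,3):25·3+15→90, (6,4):10·4+25→65, (6,5):1·5+10→15, (6,6):0·6+1→1
@7  (7,4):65·4+90→350, (7,5):15·5+65→140, (7,6):1·6+15→21, (7,7):0·7+1→1
@8  (8,5):140·5+350→1050, (8,6):21·6+140→266, (8,7):1·7+21→28, (8,8):0·8+1→1
Read S(8,5) = 1050, S(8,6) = 266, S(8,7) = 28, S(8,8) = 1.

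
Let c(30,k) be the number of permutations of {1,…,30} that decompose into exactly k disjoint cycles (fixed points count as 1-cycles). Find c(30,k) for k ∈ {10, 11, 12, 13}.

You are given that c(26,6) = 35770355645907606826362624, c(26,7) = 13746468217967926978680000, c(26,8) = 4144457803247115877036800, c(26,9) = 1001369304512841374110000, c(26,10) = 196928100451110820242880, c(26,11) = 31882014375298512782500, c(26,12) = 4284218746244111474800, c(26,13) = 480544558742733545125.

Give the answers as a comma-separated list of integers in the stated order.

row 27: T[27][7]=26·13746468217967926978680000+35770355645907606826362624=393178529313073708272042624  T[27][8]=26·4144457803247115877036800+13746468217967926978680000=121502371102392939781636800  T[27][9]=26·1001369304512841374110000+4144457803247115877036800=30180059720580991603896800  T[27][10]=26·196928100451110820242880+1001369304512841374110000=6121499916241722700424880  T[27][11]=26·31882014375298512782500+196928100451110820242880=1025860474208872152587880  T[27][12]=26·4284218746244111474800+31882014375298512782500=143271701777645411127300  T[27][13]=26·480544558742733545125+4284218746244111474800=16778377273555183648050
row 28: T[28][8]=27·121502371102392939781636800+393178529313073708272042624=3673742549077683082376236224  T[28][9]=27·30180059720580991603896800+121502371102392939781636800=936363983558079713086850400  T[28][10]=27·6121499916241722700424880+30180059720580991603896800=195460557459107504515368560  T[28][11]=27·1025860474208872152587880+6121499916241722700424880=33819732719881270820297640  T[28][12]=27·143271701777645411127300+1025860474208872152587880=4894196422205298253024980  T[28][13]=27·16778377273555183648050+143271701777645411127300=596287888163635369624650
row 29: T[29][9]=28·936363983558079713086850400+3673742549077683082376236224=29891934088703915048808047424  T[29][10]=28·195460557459107504515368560+936363983558079713086850400=6409259592413089839517170080  T[29][11]=28·33819732719881270820297640+195460557459107504515368560=1142413073615783087483702480  T[29][12]=28·4894196422205298253024980+33819732719881270820297640=170857232541629621904997080  T[29][13]=28·596287888163635369624650+4894196422205298253024980=21590257290787088602515180
row 30: T[30][10]=29·6409259592413089839517170080+29891934088703915048808047424=215760462268683520394805979744  T[30][11]=29·1142413073615783087483702480+6409259592413089839517170080=39539238727270799376544542000  T[30][12]=29·170857232541629621904997080+1142413073615783087483702480=6097272817323042122728617800  T[30][13]=29·21590257290787088602515180+170857232541629621904997080=796974693974455191377937300
Read c(30,10) = 215760462268683520394805979744, c(30,11) = 39539238727270799376544542000, c(30,12) = 6097272817323042122728617800, c(30,13) = 796974693974455191377937300.

215760462268683520394805979744, 39539238727270799376544542000, 6097272817323042122728617800, 796974693974455191377937300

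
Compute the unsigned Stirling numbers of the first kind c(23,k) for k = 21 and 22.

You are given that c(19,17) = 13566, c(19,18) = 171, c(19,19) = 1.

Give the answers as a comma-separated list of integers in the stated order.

i=20: T(20,18)=13566+19·171=16815 | T(20,19)=171+19·1=190 | T(20,20)=1+19·0=1
i=21: T(21,19)=16815+20·190=20615 | T(21,20)=190+20·1=210 | T(21,21)=1+20·0=1
i=22: T(22,20)=20615+21·210=25025 | T(22,21)=210+21·1=231 | T(22,22)=1+21·0=1
i=23: T(23,21)=25025+22·231=30107 | T(23,22)=231+22·1=253
Read c(23,21) = 30107, c(23,22) = 253.

30107, 253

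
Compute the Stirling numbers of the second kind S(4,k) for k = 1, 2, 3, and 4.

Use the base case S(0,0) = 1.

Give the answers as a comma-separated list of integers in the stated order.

r1: T_1,1=1×0+1=1
r2: T_2,1=1×1+0=1; T_2,2=2×0+1=1
r3: T_3,1=1×1+0=1; T_3,2=2×1+1=3; T_3,3=3×0+1=1
r4: T_4,1=1×1+0=1; T_4,2=2×3+1=7; T_4,3=3×1+3=6; T_4,4=4×0+1=1
Read S(4,1) = 1, S(4,2) = 7, S(4,3) = 6, S(4,4) = 1.

1, 7, 6, 1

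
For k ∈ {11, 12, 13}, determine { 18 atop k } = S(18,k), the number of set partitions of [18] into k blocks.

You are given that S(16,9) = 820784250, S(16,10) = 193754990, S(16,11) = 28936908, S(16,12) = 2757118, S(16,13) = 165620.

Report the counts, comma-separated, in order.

i=17: T(17,10)=820784250+10·193754990=2758334150 | T(17,11)=193754990+11·28936908=512060978 | T(17,12)=28936908+12·2757118=62022324 | T(17,13)=2757118+13·165620=4910178
i=18: T(18,11)=2758334150+11·512060978=8391004908 | T(18,12)=512060978+12·62022324=1256328866 | T(18,13)=62022324+13·4910178=125854638
Read S(18,11) = 8391004908, S(18,12) = 1256328866, S(18,13) = 125854638.

8391004908, 1256328866, 125854638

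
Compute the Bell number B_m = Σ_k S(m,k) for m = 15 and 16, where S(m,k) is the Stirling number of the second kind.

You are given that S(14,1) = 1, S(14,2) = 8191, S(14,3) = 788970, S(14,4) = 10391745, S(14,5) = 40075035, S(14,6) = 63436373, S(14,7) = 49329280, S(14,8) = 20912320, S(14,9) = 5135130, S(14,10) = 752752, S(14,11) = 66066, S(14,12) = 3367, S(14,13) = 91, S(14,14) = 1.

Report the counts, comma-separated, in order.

1382958545, 10480142147

r15: T_15,1=1×1+0=1; T_15,2=2×8191+1=16383; T_15,3=3×788970+8191=2375101; T_15,4=4×10391745+788970=42355950; T_15,5=5×40075035+10391745=210766920; T_15,6=6×63436373+40075035=420693273; T_15,7=7×49329280+63436373=408741333; T_15,8=8×20912320+49329280=216627840; T_15,9=9×5135130+20912320=67128490; T_15,10=10×752752+5135130=12662650; T_15,11=11×66066+752752=1479478; T_15,12=12×3367+66066=106470; T_15,13=13×91+3367=4550; T_15,14=14×1+91=105; T_15,15=15×0+1=1
r16: T_16,1=1×1+0=1; T_16,2=2×16383+1=32767; T_16,3=3×2375101+16383=7141686; T_16,4=4×42355950+2375101=171798901; T_16,5=5×210766920+42355950=1096190550; T_16,6=6×420693273+210766920=2734926558; T_16,7=7×408741333+420693273=3281882604; T_16,8=8×216627840+408741333=2141764053; T_16,9=9×67128490+216627840=820784250; T_16,10=10×12662650+67128490=193754990; T_16,11=11×1479478+12662650=28936908; T_16,12=12×106470+1479478=2757118; T_16,13=13×4550+106470=165620; T_16,14=14×105+4550=6020; T_16,15=15×1+105=120; T_16,16=16×0+1=1
B_15 = ΣS(15,k) = 1+16383+2375101+42355950+210766920+420693273+408741333+216627840+67128490+12662650+1479478+106470+4550+105+1 = 1382958545
B_16 = ΣS(16,k) = 1+32767+7141686+171798901+1096190550+2734926558+3281882604+2141764053+820784250+193754990+28936908+2757118+165620+6020+120+1 = 10480142147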